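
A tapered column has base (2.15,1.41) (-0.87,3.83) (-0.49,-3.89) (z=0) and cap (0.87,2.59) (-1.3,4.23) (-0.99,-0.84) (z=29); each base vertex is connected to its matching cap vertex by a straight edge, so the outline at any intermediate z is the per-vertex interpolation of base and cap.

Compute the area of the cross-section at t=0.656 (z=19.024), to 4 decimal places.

Cross-section at t=0.656: each vertex is (1-t)·p0[i] + t·p1[i].
  v1: (1-0.656)·(2.15,1.41) + 0.656·(0.87,2.59) = (1.3103,2.1841)
  v2: (1-0.656)·(-0.87,3.83) + 0.656·(-1.3,4.23) = (-1.1521,4.0924)
  v3: (1-0.656)·(-0.49,-3.89) + 0.656·(-0.99,-0.84) = (-0.8180,-1.8892)
Shoelace sum Σ(x_i·y_{i+1} − x_{i+1}·y_i):
  i=1: 1.3103·4.0924 − -1.1521·2.1841 = +7.8786 (running +7.8786)
  i=2: -1.1521·-1.8892 − -0.8180·4.0924 = +5.5241 (running +13.4027)
  i=3: -0.8180·2.1841 − 1.3103·-1.8892 = +0.6889 (running +14.0916)
Area = |Σ|/2 = |14.0916|/2 = 7.0458

Area at t=0.656: 7.0458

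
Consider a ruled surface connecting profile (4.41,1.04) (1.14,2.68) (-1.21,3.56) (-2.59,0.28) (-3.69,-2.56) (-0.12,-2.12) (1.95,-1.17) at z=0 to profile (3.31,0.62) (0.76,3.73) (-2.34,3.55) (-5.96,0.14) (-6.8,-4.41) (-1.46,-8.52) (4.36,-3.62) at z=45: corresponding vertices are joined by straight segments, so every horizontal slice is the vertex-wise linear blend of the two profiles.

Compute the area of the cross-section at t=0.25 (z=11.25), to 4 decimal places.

Cross-section at t=0.25: each vertex is (1-t)·p0[i] + t·p1[i].
  v1: (1-0.25)·(4.41,1.04) + 0.25·(3.31,0.62) = (4.1350,0.9350)
  v2: (1-0.25)·(1.14,2.68) + 0.25·(0.76,3.73) = (1.0450,2.9425)
  v3: (1-0.25)·(-1.21,3.56) + 0.25·(-2.34,3.55) = (-1.4925,3.5575)
  v4: (1-0.25)·(-2.59,0.28) + 0.25·(-5.96,0.14) = (-3.4325,0.2450)
  v5: (1-0.25)·(-3.69,-2.56) + 0.25·(-6.8,-4.41) = (-4.4675,-3.0225)
  v6: (1-0.25)·(-0.12,-2.12) + 0.25·(-1.46,-8.52) = (-0.4550,-3.7200)
  v7: (1-0.25)·(1.95,-1.17) + 0.25·(4.36,-3.62) = (2.5525,-1.7825)
Shoelace sum Σ(x_i·y_{i+1} − x_{i+1}·y_i):
  i=1: 4.1350·2.9425 − 1.0450·0.9350 = +11.1902 (running +11.1902)
  i=2: 1.0450·3.5575 − -1.4925·2.9425 = +8.1093 (running +19.2994)
  i=3: -1.4925·0.2450 − -3.4325·3.5575 = +11.8455 (running +31.1449)
  i=4: -3.4325·-3.0225 − -4.4675·0.2450 = +11.4693 (running +42.6142)
  i=5: -4.4675·-3.7200 − -0.4550·-3.0225 = +15.2439 (running +57.8580)
  i=6: -0.4550·-1.7825 − 2.5525·-3.7200 = +10.3063 (running +68.1644)
  i=7: 2.5525·0.9350 − 4.1350·-1.7825 = +9.7572 (running +77.9216)
Area = |Σ|/2 = |77.9216|/2 = 38.9608

Area at t=0.25: 38.9608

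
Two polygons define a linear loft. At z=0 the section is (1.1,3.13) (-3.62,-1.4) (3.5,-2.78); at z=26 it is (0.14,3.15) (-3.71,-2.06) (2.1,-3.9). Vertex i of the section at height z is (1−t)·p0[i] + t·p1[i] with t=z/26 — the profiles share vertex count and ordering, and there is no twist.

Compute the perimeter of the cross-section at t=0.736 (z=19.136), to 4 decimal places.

Perimeter at t=0.736: 19.9292

Cross-section at t=0.736: each vertex is (1-t)·p0[i] + t·p1[i].
  v1: (1-0.736)·(1.1,3.13) + 0.736·(0.14,3.15) = (0.3934,3.1447)
  v2: (1-0.736)·(-3.62,-1.4) + 0.736·(-3.71,-2.06) = (-3.6862,-1.8858)
  v3: (1-0.736)·(3.5,-2.78) + 0.736·(2.1,-3.9) = (2.4696,-3.6043)
Perimeter = Σ |v_{i+1} − v_i|:
  edge 1→2: √(-4.0797² + -5.0305²) = 6.4768 (running 6.4768)
  edge 2→3: √(6.1558² + -1.7186²) = 6.3912 (running 12.8681)
  edge 3→1: √(-2.0762² + 6.7490²) = 7.0612 (running 19.9292)
Perimeter = 19.9292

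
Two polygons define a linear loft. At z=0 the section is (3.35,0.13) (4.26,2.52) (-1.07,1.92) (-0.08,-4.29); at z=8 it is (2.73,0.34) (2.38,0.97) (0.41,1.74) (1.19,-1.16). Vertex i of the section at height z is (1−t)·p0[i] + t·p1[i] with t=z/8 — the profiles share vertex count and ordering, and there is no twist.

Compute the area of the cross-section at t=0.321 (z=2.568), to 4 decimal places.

Area at t=0.321: 12.7120

Cross-section at t=0.321: each vertex is (1-t)·p0[i] + t·p1[i].
  v1: (1-0.321)·(3.35,0.13) + 0.321·(2.73,0.34) = (3.1510,0.1974)
  v2: (1-0.321)·(4.26,2.52) + 0.321·(2.38,0.97) = (3.6565,2.0225)
  v3: (1-0.321)·(-1.07,1.92) + 0.321·(0.41,1.74) = (-0.5949,1.8622)
  v4: (1-0.321)·(-0.08,-4.29) + 0.321·(1.19,-1.16) = (0.3277,-3.2853)
Shoelace sum Σ(x_i·y_{i+1} − x_{i+1}·y_i):
  i=1: 3.1510·2.0225 − 3.6565·0.1974 = +5.6509 (running +5.6509)
  i=2: 3.6565·1.8622 − -0.5949·2.0225 = +8.0124 (running +13.6633)
  i=3: -0.5949·-3.2853 − 0.3277·1.8622 = +1.3443 (running +15.0076)
  i=4: 0.3277·0.1974 − 3.1510·-3.2853 = +10.4165 (running +25.4241)
Area = |Σ|/2 = |25.4241|/2 = 12.7120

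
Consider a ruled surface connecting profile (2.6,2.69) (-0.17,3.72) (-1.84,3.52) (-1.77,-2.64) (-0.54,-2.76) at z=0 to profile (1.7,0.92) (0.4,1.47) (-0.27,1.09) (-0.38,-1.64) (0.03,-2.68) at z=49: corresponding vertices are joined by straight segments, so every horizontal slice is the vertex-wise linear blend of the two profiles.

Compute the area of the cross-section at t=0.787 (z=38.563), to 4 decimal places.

Cross-section at t=0.787: each vertex is (1-t)·p0[i] + t·p1[i].
  v1: (1-0.787)·(2.6,2.69) + 0.787·(1.7,0.92) = (1.8917,1.2970)
  v2: (1-0.787)·(-0.17,3.72) + 0.787·(0.4,1.47) = (0.2786,1.9492)
  v3: (1-0.787)·(-1.84,3.52) + 0.787·(-0.27,1.09) = (-0.6044,1.6076)
  v4: (1-0.787)·(-1.77,-2.64) + 0.787·(-0.38,-1.64) = (-0.6761,-1.8530)
  v5: (1-0.787)·(-0.54,-2.76) + 0.787·(0.03,-2.68) = (-0.0914,-2.6970)
Shoelace sum Σ(x_i·y_{i+1} − x_{i+1}·y_i):
  i=1: 1.8917·1.9492 − 0.2786·1.2970 = +3.3261 (running +3.3261)
  i=2: 0.2786·1.6076 − -0.6044·1.9492 = +1.6260 (running +4.9521)
  i=3: -0.6044·-1.8530 − -0.6761·1.6076 = +2.2068 (running +7.1589)
  i=4: -0.6761·-2.6970 − -0.0914·-1.8530 = +1.6540 (running +8.8129)
  i=5: -0.0914·1.2970 − 1.8917·-2.6970 = +4.9834 (running +13.7963)
Area = |Σ|/2 = |13.7963|/2 = 6.8982

Area at t=0.787: 6.8982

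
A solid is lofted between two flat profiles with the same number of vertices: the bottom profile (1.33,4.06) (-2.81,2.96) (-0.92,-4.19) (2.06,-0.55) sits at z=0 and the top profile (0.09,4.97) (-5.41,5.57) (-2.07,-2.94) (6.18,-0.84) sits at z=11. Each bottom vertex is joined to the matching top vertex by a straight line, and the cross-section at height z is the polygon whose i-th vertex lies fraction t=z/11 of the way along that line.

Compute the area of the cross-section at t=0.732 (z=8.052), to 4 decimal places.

Area at t=0.732: 45.3130

Cross-section at t=0.732: each vertex is (1-t)·p0[i] + t·p1[i].
  v1: (1-0.732)·(1.33,4.06) + 0.732·(0.09,4.97) = (0.4223,4.7261)
  v2: (1-0.732)·(-2.81,2.96) + 0.732·(-5.41,5.57) = (-4.7132,4.8705)
  v3: (1-0.732)·(-0.92,-4.19) + 0.732·(-2.07,-2.94) = (-1.7618,-3.2750)
  v4: (1-0.732)·(2.06,-0.55) + 0.732·(6.18,-0.84) = (5.0758,-0.7623)
Shoelace sum Σ(x_i·y_{i+1} − x_{i+1}·y_i):
  i=1: 0.4223·4.8705 − -4.7132·4.7261 = +24.3321 (running +24.3321)
  i=2: -4.7132·-3.2750 − -1.7618·4.8705 = +24.0166 (running +48.3487)
  i=3: -1.7618·-0.7623 − 5.0758·-3.2750 = +17.9664 (running +66.3150)
  i=4: 5.0758·4.7261 − 0.4223·-0.7623 = +24.3110 (running +90.6260)
Area = |Σ|/2 = |90.6260|/2 = 45.3130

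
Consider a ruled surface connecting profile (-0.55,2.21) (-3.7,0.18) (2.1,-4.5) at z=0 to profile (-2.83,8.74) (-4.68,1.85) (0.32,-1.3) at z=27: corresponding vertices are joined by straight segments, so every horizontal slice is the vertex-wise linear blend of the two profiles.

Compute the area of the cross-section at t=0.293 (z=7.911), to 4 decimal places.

Area at t=0.293: 15.4707

Cross-section at t=0.293: each vertex is (1-t)·p0[i] + t·p1[i].
  v1: (1-0.293)·(-0.55,2.21) + 0.293·(-2.83,8.74) = (-1.2180,4.1233)
  v2: (1-0.293)·(-3.7,0.18) + 0.293·(-4.68,1.85) = (-3.9871,0.6693)
  v3: (1-0.293)·(2.1,-4.5) + 0.293·(0.32,-1.3) = (1.5785,-3.5624)
Shoelace sum Σ(x_i·y_{i+1} − x_{i+1}·y_i):
  i=1: -1.2180·0.6693 − -3.9871·4.1233 = +15.6249 (running +15.6249)
  i=2: -3.9871·-3.5624 − 1.5785·0.6693 = +13.1473 (running +28.7722)
  i=3: 1.5785·4.1233 − -1.2180·-3.5624 = +2.1693 (running +30.9415)
Area = |Σ|/2 = |30.9415|/2 = 15.4707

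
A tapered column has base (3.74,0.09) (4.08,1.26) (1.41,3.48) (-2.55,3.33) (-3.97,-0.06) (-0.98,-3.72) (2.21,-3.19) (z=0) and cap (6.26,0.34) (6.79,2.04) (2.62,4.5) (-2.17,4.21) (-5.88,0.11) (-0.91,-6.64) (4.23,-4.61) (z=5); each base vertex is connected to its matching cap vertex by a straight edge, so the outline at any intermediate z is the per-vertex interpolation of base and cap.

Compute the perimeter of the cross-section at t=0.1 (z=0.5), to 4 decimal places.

Perimeter at t=0.1: 25.0939

Cross-section at t=0.1: each vertex is (1-t)·p0[i] + t·p1[i].
  v1: (1-0.1)·(3.74,0.09) + 0.1·(6.26,0.34) = (3.9920,0.1150)
  v2: (1-0.1)·(4.08,1.26) + 0.1·(6.79,2.04) = (4.3510,1.3380)
  v3: (1-0.1)·(1.41,3.48) + 0.1·(2.62,4.5) = (1.5310,3.5820)
  v4: (1-0.1)·(-2.55,3.33) + 0.1·(-2.17,4.21) = (-2.5120,3.4180)
  v5: (1-0.1)·(-3.97,-0.06) + 0.1·(-5.88,0.11) = (-4.1610,-0.0430)
  v6: (1-0.1)·(-0.98,-3.72) + 0.1·(-0.91,-6.64) = (-0.9730,-4.0120)
  v7: (1-0.1)·(2.21,-3.19) + 0.1·(4.23,-4.61) = (2.4120,-3.3320)
Perimeter = Σ |v_{i+1} − v_i|:
  edge 1→2: √(0.3590² + 1.2230²) = 1.2746 (running 1.2746)
  edge 2→3: √(-2.8200² + 2.2440²) = 3.6039 (running 4.8785)
  edge 3→4: √(-4.0430² + -0.1640²) = 4.0463 (running 8.9248)
  edge 4→5: √(-1.6490² + -3.4610²) = 3.8338 (running 12.7586)
  edge 5→6: √(3.1880² + -3.9690²) = 5.0908 (running 17.8494)
  edge 6→7: √(3.3850² + 0.6800²) = 3.4526 (running 21.3020)
  edge 7→1: √(1.5800² + 3.4470²) = 3.7919 (running 25.0939)
Perimeter = 25.0939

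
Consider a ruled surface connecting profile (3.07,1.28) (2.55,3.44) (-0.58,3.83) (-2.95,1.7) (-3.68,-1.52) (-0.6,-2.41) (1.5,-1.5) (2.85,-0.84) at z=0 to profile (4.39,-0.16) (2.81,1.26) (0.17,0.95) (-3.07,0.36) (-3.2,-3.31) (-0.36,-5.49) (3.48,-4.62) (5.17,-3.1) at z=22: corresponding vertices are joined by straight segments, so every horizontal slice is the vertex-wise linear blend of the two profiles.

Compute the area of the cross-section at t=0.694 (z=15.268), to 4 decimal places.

Cross-section at t=0.694: each vertex is (1-t)·p0[i] + t·p1[i].
  v1: (1-0.694)·(3.07,1.28) + 0.694·(4.39,-0.16) = (3.9861,0.2806)
  v2: (1-0.694)·(2.55,3.44) + 0.694·(2.81,1.26) = (2.7304,1.9271)
  v3: (1-0.694)·(-0.58,3.83) + 0.694·(0.17,0.95) = (-0.0595,1.8313)
  v4: (1-0.694)·(-2.95,1.7) + 0.694·(-3.07,0.36) = (-3.0333,0.7700)
  v5: (1-0.694)·(-3.68,-1.52) + 0.694·(-3.2,-3.31) = (-3.3469,-2.7623)
  v6: (1-0.694)·(-0.6,-2.41) + 0.694·(-0.36,-5.49) = (-0.4334,-4.5475)
  v7: (1-0.694)·(1.5,-1.5) + 0.694·(3.48,-4.62) = (2.8741,-3.6653)
  v8: (1-0.694)·(2.85,-0.84) + 0.694·(5.17,-3.1) = (4.4601,-2.4084)
Shoelace sum Σ(x_i·y_{i+1} − x_{i+1}·y_i):
  i=1: 3.9861·1.9271 − 2.7304·0.2806 = +6.9152 (running +6.9152)
  i=2: 2.7304·1.8313 − -0.0595·1.9271 = +5.1149 (running +12.0301)
  i=3: -0.0595·0.7700 − -3.0333·1.8313 = +5.5090 (running +17.5391)
  i=4: -3.0333·-2.7623 − -3.3469·0.7700 = +10.9559 (running +28.4950)
  i=5: -3.3469·-4.5475 − -0.4334·-2.7623 = +14.0227 (running +42.5177)
  i=6: -0.4334·-3.6653 − 2.8741·-4.5475 = +14.6588 (running +57.1765)
  i=7: 2.8741·-2.4084 − 4.4601·-3.6653 = +9.4253 (running +66.6018)
  i=8: 4.4601·0.2806 − 3.9861·-2.4084 = +10.8519 (running +77.4537)
Area = |Σ|/2 = |77.4537|/2 = 38.7269

Area at t=0.694: 38.7269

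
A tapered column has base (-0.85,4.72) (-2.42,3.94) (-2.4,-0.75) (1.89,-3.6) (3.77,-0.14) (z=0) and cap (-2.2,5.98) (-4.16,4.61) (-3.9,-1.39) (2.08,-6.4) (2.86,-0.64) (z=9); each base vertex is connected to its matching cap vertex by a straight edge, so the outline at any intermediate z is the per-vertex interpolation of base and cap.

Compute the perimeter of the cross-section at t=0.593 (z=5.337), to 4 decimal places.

Cross-section at t=0.593: each vertex is (1-t)·p0[i] + t·p1[i].
  v1: (1-0.593)·(-0.85,4.72) + 0.593·(-2.2,5.98) = (-1.6505,5.4672)
  v2: (1-0.593)·(-2.42,3.94) + 0.593·(-4.16,4.61) = (-3.4518,4.3373)
  v3: (1-0.593)·(-2.4,-0.75) + 0.593·(-3.9,-1.39) = (-3.2895,-1.1295)
  v4: (1-0.593)·(1.89,-3.6) + 0.593·(2.08,-6.4) = (2.0027,-5.2604)
  v5: (1-0.593)·(3.77,-0.14) + 0.593·(2.86,-0.64) = (3.2304,-0.4365)
Perimeter = Σ |v_{i+1} − v_i|:
  edge 1→2: √(-1.8013² + -1.1299²) = 2.1263 (running 2.1263)
  edge 2→3: √(0.1623² + -5.4668²) = 5.4692 (running 7.5955)
  edge 3→4: √(5.2922² + -4.1309²) = 6.7135 (running 14.3091)
  edge 4→5: √(1.2277² + 4.8239²) = 4.9777 (running 19.2867)
  edge 5→1: √(-4.8809² + 5.9037²) = 7.6601 (running 26.9468)
Perimeter = 26.9468

Perimeter at t=0.593: 26.9468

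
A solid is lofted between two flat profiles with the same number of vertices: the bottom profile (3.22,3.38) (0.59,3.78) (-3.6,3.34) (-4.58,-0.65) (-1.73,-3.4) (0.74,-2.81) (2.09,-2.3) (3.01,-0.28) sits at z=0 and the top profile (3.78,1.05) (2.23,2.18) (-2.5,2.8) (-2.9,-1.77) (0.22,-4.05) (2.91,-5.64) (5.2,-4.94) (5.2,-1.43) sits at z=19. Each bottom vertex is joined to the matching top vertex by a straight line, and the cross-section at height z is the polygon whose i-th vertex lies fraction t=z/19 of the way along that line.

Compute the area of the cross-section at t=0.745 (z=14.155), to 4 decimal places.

Cross-section at t=0.745: each vertex is (1-t)·p0[i] + t·p1[i].
  v1: (1-0.745)·(3.22,3.38) + 0.745·(3.78,1.05) = (3.6372,1.6442)
  v2: (1-0.745)·(0.59,3.78) + 0.745·(2.23,2.18) = (1.8118,2.5880)
  v3: (1-0.745)·(-3.6,3.34) + 0.745·(-2.5,2.8) = (-2.7805,2.9377)
  v4: (1-0.745)·(-4.58,-0.65) + 0.745·(-2.9,-1.77) = (-3.3284,-1.4844)
  v5: (1-0.745)·(-1.73,-3.4) + 0.745·(0.22,-4.05) = (-0.2772,-3.8842)
  v6: (1-0.745)·(0.74,-2.81) + 0.745·(2.91,-5.64) = (2.3567,-4.9183)
  v7: (1-0.745)·(2.09,-2.3) + 0.745·(5.2,-4.94) = (4.4070,-4.2668)
  v8: (1-0.745)·(3.01,-0.28) + 0.745·(5.2,-1.43) = (4.6416,-1.1367)
Shoelace sum Σ(x_i·y_{i+1} − x_{i+1}·y_i):
  i=1: 3.6372·2.5880 − 1.8118·1.6442 = +6.4342 (running +6.4342)
  i=2: 1.8118·2.9377 − -2.7805·2.5880 = +12.5185 (running +18.9527)
  i=3: -2.7805·-1.4844 − -3.3284·2.9377 = +13.9052 (running +32.8579)
  i=4: -3.3284·-3.8842 − -0.2772·-1.4844 = +12.5168 (running +45.3747)
  i=5: -0.2772·-4.9183 − 2.3567·-3.8842 = +10.5174 (running +55.8921)
  i=6: 2.3567·-4.2668 − 4.4070·-4.9183 = +11.6196 (running +67.5117)
  i=7: 4.4070·-1.1367 − 4.6416·-4.2668 = +14.7950 (running +82.3066)
  i=8: 4.6416·1.6442 − 3.6372·-1.1367 = +11.7660 (running +94.0726)
Area = |Σ|/2 = |94.0726|/2 = 47.0363

Area at t=0.745: 47.0363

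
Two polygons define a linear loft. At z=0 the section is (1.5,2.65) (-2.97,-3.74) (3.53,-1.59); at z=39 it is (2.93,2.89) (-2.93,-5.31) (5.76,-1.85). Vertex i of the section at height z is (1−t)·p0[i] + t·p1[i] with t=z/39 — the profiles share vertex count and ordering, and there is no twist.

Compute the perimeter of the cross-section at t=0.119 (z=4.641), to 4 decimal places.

Cross-section at t=0.119: each vertex is (1-t)·p0[i] + t·p1[i].
  v1: (1-0.119)·(1.5,2.65) + 0.119·(2.93,2.89) = (1.6702,2.6786)
  v2: (1-0.119)·(-2.97,-3.74) + 0.119·(-2.93,-5.31) = (-2.9652,-3.9268)
  v3: (1-0.119)·(3.53,-1.59) + 0.119·(5.76,-1.85) = (3.7954,-1.6209)
Perimeter = Σ |v_{i+1} − v_i|:
  edge 1→2: √(-4.6354² + -6.6054²) = 8.0696 (running 8.0696)
  edge 2→3: √(6.7606² + 2.3059²) = 7.1430 (running 15.2126)
  edge 3→1: √(-2.1252² + 4.2995²) = 4.7961 (running 20.0087)
Perimeter = 20.0087

Perimeter at t=0.119: 20.0087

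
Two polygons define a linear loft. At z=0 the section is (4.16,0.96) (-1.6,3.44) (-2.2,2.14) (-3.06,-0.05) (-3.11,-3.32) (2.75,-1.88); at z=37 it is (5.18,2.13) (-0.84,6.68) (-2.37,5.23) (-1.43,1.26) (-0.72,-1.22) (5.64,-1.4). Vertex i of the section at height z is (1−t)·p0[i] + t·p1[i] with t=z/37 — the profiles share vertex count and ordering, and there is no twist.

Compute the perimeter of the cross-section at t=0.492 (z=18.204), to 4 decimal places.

Perimeter at t=0.492: 23.9047

Cross-section at t=0.492: each vertex is (1-t)·p0[i] + t·p1[i].
  v1: (1-0.492)·(4.16,0.96) + 0.492·(5.18,2.13) = (4.6618,1.5356)
  v2: (1-0.492)·(-1.6,3.44) + 0.492·(-0.84,6.68) = (-1.2261,5.0341)
  v3: (1-0.492)·(-2.2,2.14) + 0.492·(-2.37,5.23) = (-2.2836,3.6603)
  v4: (1-0.492)·(-3.06,-0.05) + 0.492·(-1.43,1.26) = (-2.2580,0.5945)
  v5: (1-0.492)·(-3.11,-3.32) + 0.492·(-0.72,-1.22) = (-1.9341,-2.2868)
  v6: (1-0.492)·(2.75,-1.88) + 0.492·(5.64,-1.4) = (4.1719,-1.6438)
Perimeter = Σ |v_{i+1} − v_i|:
  edge 1→2: √(-5.8879² + 3.4984²) = 6.8488 (running 6.8488)
  edge 2→3: √(-1.0576² + -1.3738²) = 1.7337 (running 8.5826)
  edge 3→4: √(0.0256² + -3.0658²) = 3.0659 (running 11.6484)
  edge 4→5: √(0.3239² + -2.8813²) = 2.8995 (running 14.5479)
  edge 5→6: √(6.1060² + 0.6430²) = 6.1398 (running 20.6877)
  edge 6→1: √(0.4900² + 3.1795²) = 3.2170 (running 23.9047)
Perimeter = 23.9047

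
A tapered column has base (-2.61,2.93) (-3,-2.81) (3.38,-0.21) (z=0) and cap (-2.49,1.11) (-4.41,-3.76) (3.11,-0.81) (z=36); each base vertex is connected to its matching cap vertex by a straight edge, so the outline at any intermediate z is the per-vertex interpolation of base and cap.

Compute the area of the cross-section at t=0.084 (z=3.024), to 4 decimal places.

Area at t=0.084: 17.6671

Cross-section at t=0.084: each vertex is (1-t)·p0[i] + t·p1[i].
  v1: (1-0.084)·(-2.61,2.93) + 0.084·(-2.49,1.11) = (-2.5999,2.7771)
  v2: (1-0.084)·(-3,-2.81) + 0.084·(-4.41,-3.76) = (-3.1184,-2.8898)
  v3: (1-0.084)·(3.38,-0.21) + 0.084·(3.11,-0.81) = (3.3573,-0.2604)
Shoelace sum Σ(x_i·y_{i+1} − x_{i+1}·y_i):
  i=1: -2.5999·-2.8898 − -3.1184·2.7771 = +16.1735 (running +16.1735)
  i=2: -3.1184·-0.2604 − 3.3573·-2.8898 = +10.5140 (running +26.6876)
  i=3: 3.3573·2.7771 − -2.5999·-0.2604 = +8.6467 (running +35.3342)
Area = |Σ|/2 = |35.3342|/2 = 17.6671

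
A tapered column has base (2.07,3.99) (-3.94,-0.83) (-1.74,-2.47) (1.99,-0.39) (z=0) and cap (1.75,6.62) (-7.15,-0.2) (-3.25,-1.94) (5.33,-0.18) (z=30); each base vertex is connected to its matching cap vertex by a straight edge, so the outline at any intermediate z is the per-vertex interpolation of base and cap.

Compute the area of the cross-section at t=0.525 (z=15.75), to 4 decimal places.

Cross-section at t=0.525: each vertex is (1-t)·p0[i] + t·p1[i].
  v1: (1-0.525)·(2.07,3.99) + 0.525·(1.75,6.62) = (1.9020,5.3708)
  v2: (1-0.525)·(-3.94,-0.83) + 0.525·(-7.15,-0.2) = (-5.6253,-0.4992)
  v3: (1-0.525)·(-1.74,-2.47) + 0.525·(-3.25,-1.94) = (-2.5328,-2.1917)
  v4: (1-0.525)·(1.99,-0.39) + 0.525·(5.33,-0.18) = (3.7435,-0.2797)
Shoelace sum Σ(x_i·y_{i+1} − x_{i+1}·y_i):
  i=1: 1.9020·-0.4992 − -5.6253·5.3708 = +29.2622 (running +29.2622)
  i=2: -5.6253·-2.1917 − -2.5328·-0.4992 = +11.0647 (running +40.3269)
  i=3: -2.5328·-0.2797 − 3.7435·-2.1917 = +8.9134 (running +49.2403)
  i=4: 3.7435·5.3708 − 1.9020·-0.2797 = +20.6375 (running +69.8777)
Area = |Σ|/2 = |69.8777|/2 = 34.9389

Area at t=0.525: 34.9389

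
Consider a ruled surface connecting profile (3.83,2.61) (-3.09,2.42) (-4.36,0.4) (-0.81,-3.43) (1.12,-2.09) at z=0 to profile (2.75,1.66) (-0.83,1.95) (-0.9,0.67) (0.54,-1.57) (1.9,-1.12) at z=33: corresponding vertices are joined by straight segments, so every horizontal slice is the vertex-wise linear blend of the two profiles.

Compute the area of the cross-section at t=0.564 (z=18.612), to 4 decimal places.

Area at t=0.564: 16.3248

Cross-section at t=0.564: each vertex is (1-t)·p0[i] + t·p1[i].
  v1: (1-0.564)·(3.83,2.61) + 0.564·(2.75,1.66) = (3.2209,2.0742)
  v2: (1-0.564)·(-3.09,2.42) + 0.564·(-0.83,1.95) = (-1.8154,2.1549)
  v3: (1-0.564)·(-4.36,0.4) + 0.564·(-0.9,0.67) = (-2.4086,0.5523)
  v4: (1-0.564)·(-0.81,-3.43) + 0.564·(0.54,-1.57) = (-0.0486,-2.3810)
  v5: (1-0.564)·(1.12,-2.09) + 0.564·(1.9,-1.12) = (1.5599,-1.5429)
Shoelace sum Σ(x_i·y_{i+1} − x_{i+1}·y_i):
  i=1: 3.2209·2.1549 − -1.8154·2.0742 = +10.7062 (running +10.7062)
  i=2: -1.8154·0.5523 − -2.4086·2.1549 = +4.1877 (running +14.8938)
  i=3: -2.4086·-2.3810 − -0.0486·0.5523 = +5.7615 (running +20.6554)
  i=4: -0.0486·-1.5429 − 1.5599·-2.3810 = +3.7891 (running +24.4444)
  i=5: 1.5599·2.0742 − 3.2209·-1.5429 = +8.2051 (running +32.6496)
Area = |Σ|/2 = |32.6496|/2 = 16.3248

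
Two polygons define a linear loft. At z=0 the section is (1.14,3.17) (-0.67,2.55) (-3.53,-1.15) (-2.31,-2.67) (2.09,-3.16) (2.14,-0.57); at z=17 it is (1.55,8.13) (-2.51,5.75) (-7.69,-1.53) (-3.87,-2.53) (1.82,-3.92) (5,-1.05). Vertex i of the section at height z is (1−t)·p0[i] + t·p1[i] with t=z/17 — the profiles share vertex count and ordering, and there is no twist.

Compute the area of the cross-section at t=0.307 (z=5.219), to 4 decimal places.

Cross-section at t=0.307: each vertex is (1-t)·p0[i] + t·p1[i].
  v1: (1-0.307)·(1.14,3.17) + 0.307·(1.55,8.13) = (1.2659,4.6927)
  v2: (1-0.307)·(-0.67,2.55) + 0.307·(-2.51,5.75) = (-1.2349,3.5324)
  v3: (1-0.307)·(-3.53,-1.15) + 0.307·(-7.69,-1.53) = (-4.8071,-1.2667)
  v4: (1-0.307)·(-2.31,-2.67) + 0.307·(-3.87,-2.53) = (-2.7889,-2.6270)
  v5: (1-0.307)·(2.09,-3.16) + 0.307·(1.82,-3.92) = (2.0071,-3.3933)
  v6: (1-0.307)·(2.14,-0.57) + 0.307·(5,-1.05) = (3.0180,-0.7174)
Shoelace sum Σ(x_i·y_{i+1} − x_{i+1}·y_i):
  i=1: 1.2659·3.5324 − -1.2349·4.6927 = +10.2665 (running +10.2665)
  i=2: -1.2349·-1.2667 − -4.8071·3.5324 = +18.5448 (running +28.8113)
  i=3: -4.8071·-2.6270 − -2.7889·-1.2667 = +9.0958 (running +37.9071)
  i=4: -2.7889·-3.3933 − 2.0071·-2.6270 = +14.7364 (running +52.6436)
  i=5: 2.0071·-0.7174 − 3.0180·-3.3933 = +8.8013 (running +61.4448)
  i=6: 3.0180·4.6927 − 1.2659·-0.7174 = +15.0708 (running +76.5156)
Area = |Σ|/2 = |76.5156|/2 = 38.2578

Area at t=0.307: 38.2578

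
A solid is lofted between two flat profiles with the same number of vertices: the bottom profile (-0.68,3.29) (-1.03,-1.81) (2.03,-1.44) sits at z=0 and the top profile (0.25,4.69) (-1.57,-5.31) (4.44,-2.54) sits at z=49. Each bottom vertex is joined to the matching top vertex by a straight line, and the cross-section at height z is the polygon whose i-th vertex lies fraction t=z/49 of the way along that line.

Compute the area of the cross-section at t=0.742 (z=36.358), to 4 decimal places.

Area at t=0.742: 21.3773

Cross-section at t=0.742: each vertex is (1-t)·p0[i] + t·p1[i].
  v1: (1-0.742)·(-0.68,3.29) + 0.742·(0.25,4.69) = (0.0101,4.3288)
  v2: (1-0.742)·(-1.03,-1.81) + 0.742·(-1.57,-5.31) = (-1.4307,-4.4070)
  v3: (1-0.742)·(2.03,-1.44) + 0.742·(4.44,-2.54) = (3.8182,-2.2562)
Shoelace sum Σ(x_i·y_{i+1} − x_{i+1}·y_i):
  i=1: 0.0101·-4.4070 − -1.4307·4.3288 = +6.1488 (running +6.1488)
  i=2: -1.4307·-2.2562 − 3.8182·-4.4070 = +20.0548 (running +26.2036)
  i=3: 3.8182·4.3288 − 0.0101·-2.2562 = +16.5510 (running +42.7546)
Area = |Σ|/2 = |42.7546|/2 = 21.3773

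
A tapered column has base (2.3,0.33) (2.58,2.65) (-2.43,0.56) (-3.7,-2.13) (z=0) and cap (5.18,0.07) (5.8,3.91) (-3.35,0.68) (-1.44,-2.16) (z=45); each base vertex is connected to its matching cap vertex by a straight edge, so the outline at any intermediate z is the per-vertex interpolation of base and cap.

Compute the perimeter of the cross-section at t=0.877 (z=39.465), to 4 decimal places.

Perimeter at t=0.877: 23.0019

Cross-section at t=0.877: each vertex is (1-t)·p0[i] + t·p1[i].
  v1: (1-0.877)·(2.3,0.33) + 0.877·(5.18,0.07) = (4.8258,0.1020)
  v2: (1-0.877)·(2.58,2.65) + 0.877·(5.8,3.91) = (5.4039,3.7550)
  v3: (1-0.877)·(-2.43,0.56) + 0.877·(-3.35,0.68) = (-3.2368,0.6652)
  v4: (1-0.877)·(-3.7,-2.13) + 0.877·(-1.44,-2.16) = (-1.7180,-2.1563)
Perimeter = Σ |v_{i+1} − v_i|:
  edge 1→2: √(0.5782² + 3.6530²) = 3.6985 (running 3.6985)
  edge 2→3: √(-8.6408² + -3.0898²) = 9.1766 (running 12.8751)
  edge 3→4: √(1.5189² + -2.8216²) = 3.2044 (running 16.0795)
  edge 4→1: √(6.5437² + 2.2583²) = 6.9225 (running 23.0019)
Perimeter = 23.0019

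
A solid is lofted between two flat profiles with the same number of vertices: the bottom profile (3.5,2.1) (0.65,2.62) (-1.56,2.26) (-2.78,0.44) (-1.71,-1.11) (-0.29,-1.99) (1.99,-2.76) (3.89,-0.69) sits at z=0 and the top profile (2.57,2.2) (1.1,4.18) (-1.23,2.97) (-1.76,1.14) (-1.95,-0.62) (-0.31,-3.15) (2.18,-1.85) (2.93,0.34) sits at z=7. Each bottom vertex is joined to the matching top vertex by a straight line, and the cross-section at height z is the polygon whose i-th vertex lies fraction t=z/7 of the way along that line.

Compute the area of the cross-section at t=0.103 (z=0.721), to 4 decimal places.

Area at t=0.103: 25.1686

Cross-section at t=0.103: each vertex is (1-t)·p0[i] + t·p1[i].
  v1: (1-0.103)·(3.5,2.1) + 0.103·(2.57,2.2) = (3.4042,2.1103)
  v2: (1-0.103)·(0.65,2.62) + 0.103·(1.1,4.18) = (0.6964,2.7807)
  v3: (1-0.103)·(-1.56,2.26) + 0.103·(-1.23,2.97) = (-1.5260,2.3331)
  v4: (1-0.103)·(-2.78,0.44) + 0.103·(-1.76,1.14) = (-2.6749,0.5121)
  v5: (1-0.103)·(-1.71,-1.11) + 0.103·(-1.95,-0.62) = (-1.7347,-1.0595)
  v6: (1-0.103)·(-0.29,-1.99) + 0.103·(-0.31,-3.15) = (-0.2921,-2.1095)
  v7: (1-0.103)·(1.99,-2.76) + 0.103·(2.18,-1.85) = (2.0096,-2.6663)
  v8: (1-0.103)·(3.89,-0.69) + 0.103·(2.93,0.34) = (3.7911,-0.5839)
Shoelace sum Σ(x_i·y_{i+1} − x_{i+1}·y_i):
  i=1: 3.4042·2.7807 − 0.6964·2.1103 = +7.9965 (running +7.9965)
  i=2: 0.6964·2.3331 − -1.5260·2.7807 = +5.8680 (running +13.8645)
  i=3: -1.5260·0.5121 − -2.6749·2.3331 = +5.4595 (running +19.3240)
  i=4: -2.6749·-1.0595 − -1.7347·0.5121 = +3.7225 (running +23.0466)
  i=5: -1.7347·-2.1095 − -0.2921·-1.0595 = +3.3499 (running +26.3965)
  i=6: -0.2921·-2.6663 − 2.0096·-2.1095 = +5.0179 (running +31.4143)
  i=7: 2.0096·-0.5839 − 3.7911·-2.6663 = +8.9347 (running +40.3491)
  i=8: 3.7911·2.1103 − 3.4042·-0.5839 = +9.9882 (running +50.3372)
Area = |Σ|/2 = |50.3372|/2 = 25.1686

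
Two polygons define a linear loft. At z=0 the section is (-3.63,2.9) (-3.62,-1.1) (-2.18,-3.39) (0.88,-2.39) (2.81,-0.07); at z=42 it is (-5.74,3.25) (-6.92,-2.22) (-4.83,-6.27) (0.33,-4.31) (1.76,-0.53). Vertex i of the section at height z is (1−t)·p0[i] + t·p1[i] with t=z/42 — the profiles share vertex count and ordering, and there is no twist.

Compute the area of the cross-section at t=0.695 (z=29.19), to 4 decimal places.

Area at t=0.695: 41.1291

Cross-section at t=0.695: each vertex is (1-t)·p0[i] + t·p1[i].
  v1: (1-0.695)·(-3.63,2.9) + 0.695·(-5.74,3.25) = (-5.0964,3.1433)
  v2: (1-0.695)·(-3.62,-1.1) + 0.695·(-6.92,-2.22) = (-5.9135,-1.8784)
  v3: (1-0.695)·(-2.18,-3.39) + 0.695·(-4.83,-6.27) = (-4.0217,-5.3916)
  v4: (1-0.695)·(0.88,-2.39) + 0.695·(0.33,-4.31) = (0.4978,-3.7244)
  v5: (1-0.695)·(2.81,-0.07) + 0.695·(1.76,-0.53) = (2.0802,-0.3897)
Shoelace sum Σ(x_i·y_{i+1} − x_{i+1}·y_i):
  i=1: -5.0964·-1.8784 − -5.9135·3.1433 = +28.1608 (running +28.1608)
  i=2: -5.9135·-5.3916 − -4.0217·-1.8784 = +24.3288 (running +52.4896)
  i=3: -4.0217·-3.7244 − 0.4978·-5.3916 = +17.6623 (running +70.1518)
  i=4: 0.4978·-0.3897 − 2.0802·-3.7244 = +7.5537 (running +77.7055)
  i=5: 2.0802·3.1433 − -5.0964·-0.3897 = +4.5527 (running +82.2582)
Area = |Σ|/2 = |82.2582|/2 = 41.1291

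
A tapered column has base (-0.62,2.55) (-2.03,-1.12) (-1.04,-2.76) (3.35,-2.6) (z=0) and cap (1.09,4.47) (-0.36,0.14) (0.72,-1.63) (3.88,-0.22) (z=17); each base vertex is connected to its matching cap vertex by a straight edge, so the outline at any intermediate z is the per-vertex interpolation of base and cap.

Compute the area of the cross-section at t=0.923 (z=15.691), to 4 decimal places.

Area at t=0.923: 13.1515

Cross-section at t=0.923: each vertex is (1-t)·p0[i] + t·p1[i].
  v1: (1-0.923)·(-0.62,2.55) + 0.923·(1.09,4.47) = (0.9583,4.3222)
  v2: (1-0.923)·(-2.03,-1.12) + 0.923·(-0.36,0.14) = (-0.4886,0.0430)
  v3: (1-0.923)·(-1.04,-2.76) + 0.923·(0.72,-1.63) = (0.5845,-1.7170)
  v4: (1-0.923)·(3.35,-2.6) + 0.923·(3.88,-0.22) = (3.8392,-0.4033)
Shoelace sum Σ(x_i·y_{i+1} − x_{i+1}·y_i):
  i=1: 0.9583·0.0430 − -0.4886·4.3222 = +2.1530 (running +2.1530)
  i=2: -0.4886·-1.7170 − 0.5845·0.0430 = +0.8138 (running +2.9667)
  i=3: 0.5845·-0.4033 − 3.8392·-1.7170 = +6.3562 (running +9.3230)
  i=4: 3.8392·4.3222 − 0.9583·-0.4033 = +16.9800 (running +26.3030)
Area = |Σ|/2 = |26.3030|/2 = 13.1515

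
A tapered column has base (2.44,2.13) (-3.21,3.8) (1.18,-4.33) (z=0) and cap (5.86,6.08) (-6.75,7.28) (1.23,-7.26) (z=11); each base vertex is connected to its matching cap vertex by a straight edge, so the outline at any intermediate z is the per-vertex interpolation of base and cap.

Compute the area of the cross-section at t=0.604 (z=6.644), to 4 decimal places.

Area at t=0.604: 54.5858

Cross-section at t=0.604: each vertex is (1-t)·p0[i] + t·p1[i].
  v1: (1-0.604)·(2.44,2.13) + 0.604·(5.86,6.08) = (4.5057,4.5158)
  v2: (1-0.604)·(-3.21,3.8) + 0.604·(-6.75,7.28) = (-5.3482,5.9019)
  v3: (1-0.604)·(1.18,-4.33) + 0.604·(1.23,-7.26) = (1.2102,-6.0997)
Shoelace sum Σ(x_i·y_{i+1} − x_{i+1}·y_i):
  i=1: 4.5057·5.9019 − -5.3482·4.5158 = +50.7434 (running +50.7434)
  i=2: -5.3482·-6.0997 − 1.2102·5.9019 = +25.4798 (running +76.2232)
  i=3: 1.2102·4.5158 − 4.5057·-6.0997 = +32.9484 (running +109.1716)
Area = |Σ|/2 = |109.1716|/2 = 54.5858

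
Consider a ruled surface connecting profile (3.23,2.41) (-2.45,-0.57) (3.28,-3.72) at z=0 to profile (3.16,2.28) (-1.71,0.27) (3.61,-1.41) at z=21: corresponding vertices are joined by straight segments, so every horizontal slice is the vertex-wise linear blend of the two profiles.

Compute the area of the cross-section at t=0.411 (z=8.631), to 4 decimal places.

Area at t=0.411: 13.9844

Cross-section at t=0.411: each vertex is (1-t)·p0[i] + t·p1[i].
  v1: (1-0.411)·(3.23,2.41) + 0.411·(3.16,2.28) = (3.2012,2.3566)
  v2: (1-0.411)·(-2.45,-0.57) + 0.411·(-1.71,0.27) = (-2.1459,-0.2248)
  v3: (1-0.411)·(3.28,-3.72) + 0.411·(3.61,-1.41) = (3.4156,-2.7706)
Shoelace sum Σ(x_i·y_{i+1} − x_{i+1}·y_i):
  i=1: 3.2012·-0.2248 − -2.1459·2.3566 = +4.3374 (running +4.3374)
  i=2: -2.1459·-2.7706 − 3.4156·-0.2248 = +6.7130 (running +11.0504)
  i=3: 3.4156·2.3566 − 3.2012·-2.7706 = +16.9185 (running +27.9688)
Area = |Σ|/2 = |27.9688|/2 = 13.9844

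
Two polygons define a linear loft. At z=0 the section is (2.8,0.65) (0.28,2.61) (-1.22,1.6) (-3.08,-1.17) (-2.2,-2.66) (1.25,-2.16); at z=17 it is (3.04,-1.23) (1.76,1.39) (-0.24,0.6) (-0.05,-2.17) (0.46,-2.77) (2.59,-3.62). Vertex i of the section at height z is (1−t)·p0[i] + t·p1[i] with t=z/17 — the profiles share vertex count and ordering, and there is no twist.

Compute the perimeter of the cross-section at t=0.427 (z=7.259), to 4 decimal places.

Cross-section at t=0.427: each vertex is (1-t)·p0[i] + t·p1[i].
  v1: (1-0.427)·(2.8,0.65) + 0.427·(3.04,-1.23) = (2.9025,-0.1528)
  v2: (1-0.427)·(0.28,2.61) + 0.427·(1.76,1.39) = (0.9120,2.0891)
  v3: (1-0.427)·(-1.22,1.6) + 0.427·(-0.24,0.6) = (-0.8015,1.1730)
  v4: (1-0.427)·(-3.08,-1.17) + 0.427·(-0.05,-2.17) = (-1.7862,-1.5970)
  v5: (1-0.427)·(-2.2,-2.66) + 0.427·(0.46,-2.77) = (-1.0642,-2.7070)
  v6: (1-0.427)·(1.25,-2.16) + 0.427·(2.59,-3.62) = (1.8222,-2.7834)
Perimeter = Σ |v_{i+1} − v_i|:
  edge 1→2: √(-1.9905² + 2.2418²) = 2.9980 (running 2.9980)
  edge 2→3: √(-1.7135² + -0.9161²) = 1.9430 (running 4.9410)
  edge 3→4: √(-0.9847² + -2.7700²) = 2.9398 (running 7.8808)
  edge 4→5: √(0.7220² + -1.1100²) = 1.3241 (running 9.2049)
  edge 5→6: √(2.8864² + -0.0764²) = 2.8874 (running 12.0923)
  edge 6→1: √(1.0803² + 2.6307²) = 2.8438 (running 14.9361)
Perimeter = 14.9361

Perimeter at t=0.427: 14.9361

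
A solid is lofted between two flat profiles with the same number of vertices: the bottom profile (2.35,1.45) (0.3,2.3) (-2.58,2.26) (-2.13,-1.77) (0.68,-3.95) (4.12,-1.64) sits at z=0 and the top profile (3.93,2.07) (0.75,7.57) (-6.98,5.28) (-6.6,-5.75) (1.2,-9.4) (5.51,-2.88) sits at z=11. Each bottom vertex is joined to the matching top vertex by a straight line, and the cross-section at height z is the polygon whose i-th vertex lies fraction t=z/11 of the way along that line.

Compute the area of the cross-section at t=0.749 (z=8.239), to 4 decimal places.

Cross-section at t=0.749: each vertex is (1-t)·p0[i] + t·p1[i].
  v1: (1-0.749)·(2.35,1.45) + 0.749·(3.93,2.07) = (3.5334,1.9144)
  v2: (1-0.749)·(0.3,2.3) + 0.749·(0.75,7.57) = (0.6371,6.2472)
  v3: (1-0.749)·(-2.58,2.26) + 0.749·(-6.98,5.28) = (-5.8756,4.5220)
  v4: (1-0.749)·(-2.13,-1.77) + 0.749·(-6.6,-5.75) = (-5.4780,-4.7510)
  v5: (1-0.749)·(0.68,-3.95) + 0.749·(1.2,-9.4) = (1.0695,-8.0320)
  v6: (1-0.749)·(4.12,-1.64) + 0.749·(5.51,-2.88) = (5.1611,-2.5688)
Shoelace sum Σ(x_i·y_{i+1} − x_{i+1}·y_i):
  i=1: 3.5334·6.2472 − 0.6371·1.9144 = +20.8545 (running +20.8545)
  i=2: 0.6371·4.5220 − -5.8756·6.2472 = +39.5870 (running +60.4415)
  i=3: -5.8756·-4.7510 − -5.4780·4.5220 = +52.6866 (running +113.1281)
  i=4: -5.4780·-8.0320 − 1.0695·-4.7510 = +49.0809 (running +162.2091)
  i=5: 1.0695·-2.5688 − 5.1611·-8.0320 = +38.7071 (running +200.9161)
  i=6: 5.1611·1.9144 − 3.5334·-2.5688 = +18.9568 (running +219.8729)
Area = |Σ|/2 = |219.8729|/2 = 109.9365

Area at t=0.749: 109.9365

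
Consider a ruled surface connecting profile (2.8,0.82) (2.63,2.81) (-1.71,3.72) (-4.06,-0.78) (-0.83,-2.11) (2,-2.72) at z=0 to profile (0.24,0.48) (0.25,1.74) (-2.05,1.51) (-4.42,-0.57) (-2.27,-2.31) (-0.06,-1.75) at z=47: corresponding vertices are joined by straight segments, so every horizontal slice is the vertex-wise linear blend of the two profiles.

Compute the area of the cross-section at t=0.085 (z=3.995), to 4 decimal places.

Cross-section at t=0.085: each vertex is (1-t)·p0[i] + t·p1[i].
  v1: (1-0.085)·(2.8,0.82) + 0.085·(0.24,0.48) = (2.5824,0.7911)
  v2: (1-0.085)·(2.63,2.81) + 0.085·(0.25,1.74) = (2.4277,2.7191)
  v3: (1-0.085)·(-1.71,3.72) + 0.085·(-2.05,1.51) = (-1.7389,3.5322)
  v4: (1-0.085)·(-4.06,-0.78) + 0.085·(-4.42,-0.57) = (-4.0906,-0.7621)
  v5: (1-0.085)·(-0.83,-2.11) + 0.085·(-2.27,-2.31) = (-0.9524,-2.1270)
  v6: (1-0.085)·(2,-2.72) + 0.085·(-0.06,-1.75) = (1.8249,-2.6376)
Shoelace sum Σ(x_i·y_{i+1} − x_{i+1}·y_i):
  i=1: 2.5824·2.7191 − 2.4277·0.7911 = +5.1011 (running +5.1011)
  i=2: 2.4277·3.5322 − -1.7389·2.7191 = +13.3032 (running +18.4043)
  i=3: -1.7389·-0.7621 − -4.0906·3.5322 = +15.7739 (running +34.1782)
  i=4: -4.0906·-2.1270 − -0.9524·-0.7621 = +7.9748 (running +42.1530)
  i=5: -0.9524·-2.6376 − 1.8249·-2.1270 = +6.3936 (running +48.5466)
  i=6: 1.8249·0.7911 − 2.5824·-2.6376 = +8.2549 (running +56.8015)
Area = |Σ|/2 = |56.8015|/2 = 28.4007

Area at t=0.085: 28.4007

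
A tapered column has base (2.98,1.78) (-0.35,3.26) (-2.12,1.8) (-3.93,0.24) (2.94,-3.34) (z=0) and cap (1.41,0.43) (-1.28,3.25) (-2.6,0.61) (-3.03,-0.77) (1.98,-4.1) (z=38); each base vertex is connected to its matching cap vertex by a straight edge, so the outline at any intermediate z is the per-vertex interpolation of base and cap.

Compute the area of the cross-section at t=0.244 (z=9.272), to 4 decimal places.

Cross-section at t=0.244: each vertex is (1-t)·p0[i] + t·p1[i].
  v1: (1-0.244)·(2.98,1.78) + 0.244·(1.41,0.43) = (2.5969,1.4506)
  v2: (1-0.244)·(-0.35,3.26) + 0.244·(-1.28,3.25) = (-0.5769,3.2576)
  v3: (1-0.244)·(-2.12,1.8) + 0.244·(-2.6,0.61) = (-2.2371,1.5096)
  v4: (1-0.244)·(-3.93,0.24) + 0.244·(-3.03,-0.77) = (-3.7104,-0.0064)
  v5: (1-0.244)·(2.94,-3.34) + 0.244·(1.98,-4.1) = (2.7058,-3.5254)
Shoelace sum Σ(x_i·y_{i+1} − x_{i+1}·y_i):
  i=1: 2.5969·3.2576 − -0.5769·1.4506 = +9.2965 (running +9.2965)
  i=2: -0.5769·1.5096 − -2.2371·3.2576 = +6.4166 (running +15.7131)
  i=3: -2.2371·-0.0064 − -3.7104·1.5096 = +5.6158 (running +21.3289)
  i=4: -3.7104·-3.5254 − 2.7058·-0.0064 = +13.0982 (running +34.4271)
  i=5: 2.7058·1.4506 − 2.5969·-3.5254 = +13.0803 (running +47.5074)
Area = |Σ|/2 = |47.5074|/2 = 23.7537

Area at t=0.244: 23.7537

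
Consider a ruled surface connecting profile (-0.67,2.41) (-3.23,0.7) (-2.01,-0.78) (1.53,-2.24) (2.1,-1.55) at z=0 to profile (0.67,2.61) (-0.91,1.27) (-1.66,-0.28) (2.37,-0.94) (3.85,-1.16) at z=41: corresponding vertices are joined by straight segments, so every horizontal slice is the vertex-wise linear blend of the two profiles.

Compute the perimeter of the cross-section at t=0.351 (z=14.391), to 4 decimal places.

Cross-section at t=0.351: each vertex is (1-t)·p0[i] + t·p1[i].
  v1: (1-0.351)·(-0.67,2.41) + 0.351·(0.67,2.61) = (-0.1997,2.4802)
  v2: (1-0.351)·(-3.23,0.7) + 0.351·(-0.91,1.27) = (-2.4157,0.9001)
  v3: (1-0.351)·(-2.01,-0.78) + 0.351·(-1.66,-0.28) = (-1.8871,-0.6045)
  v4: (1-0.351)·(1.53,-2.24) + 0.351·(2.37,-0.94) = (1.8248,-1.7837)
  v5: (1-0.351)·(2.1,-1.55) + 0.351·(3.85,-1.16) = (2.7142,-1.4131)
Perimeter = Σ |v_{i+1} − v_i|:
  edge 1→2: √(-2.2160² + -1.5801²) = 2.7217 (running 2.7217)
  edge 2→3: √(0.5285² + -1.5046²) = 1.5947 (running 4.3164)
  edge 3→4: √(3.7120² + -1.1792²) = 3.8948 (running 8.2112)
  edge 4→5: √(0.8894² + 0.3706²) = 0.9635 (running 9.1747)
  edge 5→1: √(-2.9139² + 3.8933²) = 4.8630 (running 14.0377)
Perimeter = 14.0377

Perimeter at t=0.351: 14.0377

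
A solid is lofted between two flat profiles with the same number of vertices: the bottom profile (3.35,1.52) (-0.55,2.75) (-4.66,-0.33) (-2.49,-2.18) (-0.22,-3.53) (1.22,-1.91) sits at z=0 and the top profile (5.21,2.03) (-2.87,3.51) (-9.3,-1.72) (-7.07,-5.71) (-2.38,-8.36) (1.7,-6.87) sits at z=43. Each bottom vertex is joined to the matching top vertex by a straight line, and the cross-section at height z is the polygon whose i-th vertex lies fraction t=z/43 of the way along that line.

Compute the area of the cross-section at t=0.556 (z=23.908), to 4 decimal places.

Cross-section at t=0.556: each vertex is (1-t)·p0[i] + t·p1[i].
  v1: (1-0.556)·(3.35,1.52) + 0.556·(5.21,2.03) = (4.3842,1.8036)
  v2: (1-0.556)·(-0.55,2.75) + 0.556·(-2.87,3.51) = (-1.8399,3.1726)
  v3: (1-0.556)·(-4.66,-0.33) + 0.556·(-9.3,-1.72) = (-7.2398,-1.1028)
  v4: (1-0.556)·(-2.49,-2.18) + 0.556·(-7.07,-5.71) = (-5.0365,-4.1427)
  v5: (1-0.556)·(-0.22,-3.53) + 0.556·(-2.38,-8.36) = (-1.4210,-6.2155)
  v6: (1-0.556)·(1.22,-1.91) + 0.556·(1.7,-6.87) = (1.4869,-4.6678)
Shoelace sum Σ(x_i·y_{i+1} − x_{i+1}·y_i):
  i=1: 4.3842·3.1726 − -1.8399·1.8036 = +17.2274 (running +17.2274)
  i=2: -1.8399·-1.1028 − -7.2398·3.1726 = +24.9980 (running +42.2254)
  i=3: -7.2398·-4.1427 − -5.0365·-1.1028 = +24.4379 (running +66.6633)
  i=4: -5.0365·-6.2155 − -1.4210·-4.1427 = +25.4176 (running +92.0808)
  i=5: -1.4210·-4.6678 − 1.4869·-6.2155 = +15.8744 (running +107.9552)
  i=6: 1.4869·1.8036 − 4.3842·-4.6678 = +23.1459 (running +131.1011)
Area = |Σ|/2 = |131.1011|/2 = 65.5506

Area at t=0.556: 65.5506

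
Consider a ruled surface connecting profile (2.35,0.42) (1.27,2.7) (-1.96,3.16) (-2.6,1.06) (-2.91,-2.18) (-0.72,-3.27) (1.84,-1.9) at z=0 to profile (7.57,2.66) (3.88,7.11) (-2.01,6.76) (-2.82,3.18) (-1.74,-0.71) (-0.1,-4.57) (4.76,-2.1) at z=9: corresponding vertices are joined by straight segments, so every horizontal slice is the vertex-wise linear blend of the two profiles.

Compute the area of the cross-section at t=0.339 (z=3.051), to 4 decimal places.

Area at t=0.339: 40.5285

Cross-section at t=0.339: each vertex is (1-t)·p0[i] + t·p1[i].
  v1: (1-0.339)·(2.35,0.42) + 0.339·(7.57,2.66) = (4.1196,1.1794)
  v2: (1-0.339)·(1.27,2.7) + 0.339·(3.88,7.11) = (2.1548,4.1950)
  v3: (1-0.339)·(-1.96,3.16) + 0.339·(-2.01,6.76) = (-1.9769,4.3804)
  v4: (1-0.339)·(-2.6,1.06) + 0.339·(-2.82,3.18) = (-2.6746,1.7787)
  v5: (1-0.339)·(-2.91,-2.18) + 0.339·(-1.74,-0.71) = (-2.5134,-1.6817)
  v6: (1-0.339)·(-0.72,-3.27) + 0.339·(-0.1,-4.57) = (-0.5098,-3.7107)
  v7: (1-0.339)·(1.84,-1.9) + 0.339·(4.76,-2.1) = (2.8299,-1.9678)
Shoelace sum Σ(x_i·y_{i+1} − x_{i+1}·y_i):
  i=1: 4.1196·4.1950 − 2.1548·1.1794 = +14.7403 (running +14.7403)
  i=2: 2.1548·4.3804 − -1.9769·4.1950 = +17.7321 (running +32.4725)
  i=3: -1.9769·1.7787 − -2.6746·4.3804 = +8.1994 (running +40.6718)
  i=4: -2.6746·-1.6817 − -2.5134·1.7787 = +8.9682 (running +49.6401)
  i=5: -2.5134·-3.7107 − -0.5098·-1.6817 = +8.4690 (running +58.1091)
  i=6: -0.5098·-1.9678 − 2.8299·-3.7107 = +11.5041 (running +69.6131)
  i=7: 2.8299·1.1794 − 4.1196·-1.9678 = +11.4440 (running +81.0571)
Area = |Σ|/2 = |81.0571|/2 = 40.5285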